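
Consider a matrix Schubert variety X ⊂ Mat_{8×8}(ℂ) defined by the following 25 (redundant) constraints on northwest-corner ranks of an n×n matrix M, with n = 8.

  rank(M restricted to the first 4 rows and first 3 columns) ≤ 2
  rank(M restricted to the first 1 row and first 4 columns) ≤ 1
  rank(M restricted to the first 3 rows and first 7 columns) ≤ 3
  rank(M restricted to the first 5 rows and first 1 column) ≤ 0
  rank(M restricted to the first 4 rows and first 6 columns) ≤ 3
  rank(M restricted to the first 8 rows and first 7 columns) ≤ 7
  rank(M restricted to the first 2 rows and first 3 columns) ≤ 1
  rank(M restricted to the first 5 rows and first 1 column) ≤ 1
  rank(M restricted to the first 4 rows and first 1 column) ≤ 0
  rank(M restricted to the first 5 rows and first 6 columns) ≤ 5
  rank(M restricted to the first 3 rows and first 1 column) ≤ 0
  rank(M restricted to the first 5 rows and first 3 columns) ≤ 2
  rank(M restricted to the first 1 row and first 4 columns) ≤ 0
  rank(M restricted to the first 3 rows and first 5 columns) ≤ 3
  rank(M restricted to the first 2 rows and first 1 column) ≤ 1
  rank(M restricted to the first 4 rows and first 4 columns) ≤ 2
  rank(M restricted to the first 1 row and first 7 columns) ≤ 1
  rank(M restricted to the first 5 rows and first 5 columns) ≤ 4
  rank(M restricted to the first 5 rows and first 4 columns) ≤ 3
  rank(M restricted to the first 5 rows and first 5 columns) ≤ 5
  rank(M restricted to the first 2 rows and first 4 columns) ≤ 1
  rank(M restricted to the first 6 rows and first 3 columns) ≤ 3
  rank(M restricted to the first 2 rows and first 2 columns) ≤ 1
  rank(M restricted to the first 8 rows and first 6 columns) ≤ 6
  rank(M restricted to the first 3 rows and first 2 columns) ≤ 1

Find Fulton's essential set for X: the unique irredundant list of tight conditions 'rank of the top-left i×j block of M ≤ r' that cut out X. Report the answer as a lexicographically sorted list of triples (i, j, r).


Propagating the 25 rank bounds to every northwest block:

  R[1]: 0  0  0  0  1  1  1  1
  R[2]: 0  1  1  1  2  2  2  2
  R[3]: 0  1  2  2  3  3  3  3
  R[4]: 0  1  2  2  3  3  4  4
  R[5]: 0  1  2  3  4  4  5  5
  R[6]: 1  2  3  4  5  5  6  6
  R[7]: 1  2  3  4  5  6  7  7
  R[8]: 1  2  3  4  5  6  7  8

giving w = (5, 2, 3, 7, 4, 1, 6, 8) via Δ²R.

ℓ(w)=10; the 4 essential cells (i,j,r):

[(1, 4, 0), (4, 4, 2), (4, 6, 3), (5, 1, 0)]


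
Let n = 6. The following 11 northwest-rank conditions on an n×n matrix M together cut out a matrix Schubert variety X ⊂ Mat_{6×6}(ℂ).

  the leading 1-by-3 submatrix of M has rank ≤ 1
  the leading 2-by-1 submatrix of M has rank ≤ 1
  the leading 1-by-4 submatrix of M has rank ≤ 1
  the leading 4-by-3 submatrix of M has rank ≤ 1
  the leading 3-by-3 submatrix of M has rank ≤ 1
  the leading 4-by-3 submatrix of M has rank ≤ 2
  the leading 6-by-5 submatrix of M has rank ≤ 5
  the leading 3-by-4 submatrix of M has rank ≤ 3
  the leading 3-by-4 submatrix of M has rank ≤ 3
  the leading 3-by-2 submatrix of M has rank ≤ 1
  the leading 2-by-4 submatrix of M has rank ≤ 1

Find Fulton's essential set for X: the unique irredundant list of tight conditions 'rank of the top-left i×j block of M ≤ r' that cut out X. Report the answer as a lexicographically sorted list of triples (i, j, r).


The tightest implied rank at each (i,j), from the 11 conditions:

  1 1 1 1 1 1
  1 1 1 1 2 2
  1 1 1 2 3 3
  1 1 1 2 3 4
  1 2 2 3 4 5
  1 2 3 4 5 6

giving w = (1, 5, 4, 6, 2, 3) via Δ²R.

|D(w)|=7, |Ess(w)|=2:

[(2, 4, 1), (4, 3, 1)]


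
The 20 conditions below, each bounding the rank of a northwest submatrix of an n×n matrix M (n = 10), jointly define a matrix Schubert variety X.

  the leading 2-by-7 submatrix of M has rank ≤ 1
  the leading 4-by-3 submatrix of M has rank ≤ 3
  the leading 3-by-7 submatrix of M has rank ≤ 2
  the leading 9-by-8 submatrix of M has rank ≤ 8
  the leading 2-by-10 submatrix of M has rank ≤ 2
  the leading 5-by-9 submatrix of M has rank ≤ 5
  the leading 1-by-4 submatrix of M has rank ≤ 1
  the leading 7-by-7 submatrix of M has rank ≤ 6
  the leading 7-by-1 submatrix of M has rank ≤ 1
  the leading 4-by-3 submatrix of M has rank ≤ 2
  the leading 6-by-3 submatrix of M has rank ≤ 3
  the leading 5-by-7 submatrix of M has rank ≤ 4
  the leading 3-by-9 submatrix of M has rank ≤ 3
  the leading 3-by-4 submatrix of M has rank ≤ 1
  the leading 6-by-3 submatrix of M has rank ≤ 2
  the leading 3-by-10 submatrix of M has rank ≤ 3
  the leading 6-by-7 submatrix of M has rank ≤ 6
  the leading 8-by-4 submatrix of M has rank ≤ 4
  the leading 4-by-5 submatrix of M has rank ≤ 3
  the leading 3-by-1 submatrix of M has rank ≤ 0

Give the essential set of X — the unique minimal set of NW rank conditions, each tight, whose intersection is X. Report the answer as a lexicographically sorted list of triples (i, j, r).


Reconstructing r_w from the 20 given conditions:

  i=1: 0 1 1 1 1 1 1 1 1 1
  i=2: 0 1 1 1 1 1 1 2 2 2
  i=3: 0 1 1 1 2 2 2 3 3 3
  i=4: 1 2 2 2 3 3 3 4 4 4
  i=5: 1 2 2 3 4 4 4 5 5 5
  i=6: 1 2 2 3 4 5 5 6 6 6
  i=7: 1 2 3 4 5 6 6 7 7 7
  i=8: 1 2 3 4 5 6 7 8 8 8
  i=9: 1 2 3 4 5 6 7 8 9 9
  i=10: 1 2 3 4 5 6 7 8 9 10

the unique w with this rank table is (2, 8, 5, 1, 4, 6, 3, 7, 9, 10).

4 SE-corners of the 12-cell Rothe diagram give Ess(w):

[(2, 7, 1), (3, 1, 0), (3, 4, 1), (6, 3, 2)]


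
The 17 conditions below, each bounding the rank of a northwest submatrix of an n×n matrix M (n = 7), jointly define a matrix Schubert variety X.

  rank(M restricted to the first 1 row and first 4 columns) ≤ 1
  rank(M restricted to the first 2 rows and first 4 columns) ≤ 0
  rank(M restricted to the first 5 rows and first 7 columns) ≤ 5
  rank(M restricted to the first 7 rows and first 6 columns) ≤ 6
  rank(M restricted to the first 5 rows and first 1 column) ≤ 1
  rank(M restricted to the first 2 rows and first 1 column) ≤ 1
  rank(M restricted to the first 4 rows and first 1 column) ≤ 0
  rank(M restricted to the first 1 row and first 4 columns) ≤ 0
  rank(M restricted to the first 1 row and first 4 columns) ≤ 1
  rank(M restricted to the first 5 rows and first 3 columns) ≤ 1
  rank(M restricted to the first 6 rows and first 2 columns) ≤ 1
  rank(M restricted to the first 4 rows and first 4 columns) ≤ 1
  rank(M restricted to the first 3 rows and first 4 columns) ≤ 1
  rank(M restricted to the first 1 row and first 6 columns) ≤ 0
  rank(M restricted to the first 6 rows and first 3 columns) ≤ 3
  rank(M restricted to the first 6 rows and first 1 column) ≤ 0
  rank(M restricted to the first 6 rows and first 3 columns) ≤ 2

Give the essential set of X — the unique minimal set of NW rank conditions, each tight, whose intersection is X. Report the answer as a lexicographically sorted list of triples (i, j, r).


Rank table r_w(7×7) implied by the 17 constraints:

  R[1]: 0, 0, 0, 0, 0, 0, 1
  R[2]: 0, 0, 0, 0, 1, 1, 2
  R[3]: 0, 1, 1, 1, 2, 2, 3
  R[4]: 0, 1, 1, 1, 2, 3, 4
  R[5]: 0, 1, 1, 2, 3, 4, 5
  R[6]: 0, 1, 2, 3, 4, 5, 6
  R[7]: 1, 2, 3, 4, 5, 6, 7

hence w(1..7) = (7, 5, 2, 6, 4, 3, 1).

ℓ(w)=17; the 5 essential cells (i,j,r):

[(1, 6, 0), (2, 4, 0), (4, 4, 1), (5, 3, 1), (6, 1, 0)]


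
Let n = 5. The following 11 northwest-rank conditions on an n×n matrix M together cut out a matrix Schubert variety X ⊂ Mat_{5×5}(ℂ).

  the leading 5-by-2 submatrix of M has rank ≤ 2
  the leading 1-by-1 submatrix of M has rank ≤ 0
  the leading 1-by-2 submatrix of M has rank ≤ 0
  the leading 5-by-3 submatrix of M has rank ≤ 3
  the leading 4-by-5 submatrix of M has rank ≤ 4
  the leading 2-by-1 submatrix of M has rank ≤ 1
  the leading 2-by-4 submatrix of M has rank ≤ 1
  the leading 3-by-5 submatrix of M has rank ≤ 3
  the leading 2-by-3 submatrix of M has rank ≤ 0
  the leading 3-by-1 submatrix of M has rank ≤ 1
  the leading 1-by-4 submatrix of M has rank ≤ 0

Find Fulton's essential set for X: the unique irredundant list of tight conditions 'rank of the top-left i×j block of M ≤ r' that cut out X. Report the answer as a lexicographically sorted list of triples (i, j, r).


Rank table r_w(5×5) implied by the 11 constraints:

  i=1: 0 0 0 0 1
  i=2: 0 0 0 1 2
  i=3: 1 1 1 2 3
  i=4: 1 2 2 3 4
  i=5: 1 2 3 4 5

giving w = (5, 4, 1, 2, 3) via Δ²R.

2 SE-corners of the 7-cell Rothe diagram give Ess(w):

[(1, 4, 0), (2, 3, 0)]


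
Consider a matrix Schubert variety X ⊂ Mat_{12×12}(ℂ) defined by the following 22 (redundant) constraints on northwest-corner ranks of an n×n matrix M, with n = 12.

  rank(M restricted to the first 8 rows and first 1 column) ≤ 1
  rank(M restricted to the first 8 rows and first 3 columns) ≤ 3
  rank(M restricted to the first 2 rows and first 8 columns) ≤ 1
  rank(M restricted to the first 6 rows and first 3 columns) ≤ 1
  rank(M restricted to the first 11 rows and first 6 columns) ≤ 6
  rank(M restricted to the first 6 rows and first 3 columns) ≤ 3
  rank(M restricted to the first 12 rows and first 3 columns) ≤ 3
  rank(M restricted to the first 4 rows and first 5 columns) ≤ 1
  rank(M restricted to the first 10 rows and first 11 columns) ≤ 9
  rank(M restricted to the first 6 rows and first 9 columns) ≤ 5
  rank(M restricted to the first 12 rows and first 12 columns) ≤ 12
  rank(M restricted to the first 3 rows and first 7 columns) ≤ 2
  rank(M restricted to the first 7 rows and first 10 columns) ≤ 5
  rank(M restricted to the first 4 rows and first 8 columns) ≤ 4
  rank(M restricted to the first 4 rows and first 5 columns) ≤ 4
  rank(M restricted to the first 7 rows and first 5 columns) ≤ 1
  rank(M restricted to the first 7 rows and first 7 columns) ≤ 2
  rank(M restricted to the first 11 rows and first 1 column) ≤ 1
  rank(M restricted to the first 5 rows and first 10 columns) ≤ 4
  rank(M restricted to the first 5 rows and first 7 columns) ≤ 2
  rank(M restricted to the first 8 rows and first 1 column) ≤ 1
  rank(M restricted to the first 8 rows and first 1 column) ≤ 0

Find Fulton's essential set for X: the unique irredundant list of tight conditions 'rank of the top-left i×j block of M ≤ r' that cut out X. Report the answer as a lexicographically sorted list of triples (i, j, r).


The tightest implied rank at each (i,j), from the 22 conditions:

  i=1: 0  1  1  1  1  1  1  1  1  1  1  1
  i=2: 0  1  1  1  1  1  1  1  2  2  2  2
  i=3: 0  1  1  1  1  2  2  2  3  3  3  3
  i=4: 0  1  1  1  1  2  2  3  4  4  4  4
  i=5: 0  1  1  1  1  2  2  3  4  4  5  5
  i=6: 0  1  1  1  1  2  2  3  4  5  6  6
  i=7: 0  1  1  1  1  2  2  3  4  5  6  7
  i=8: 0  1  2  2  2  3  3  4  5  6  7  8
  i=9: 1  2  3  3  3  4  4  5  6  7  8  9
  i=10: 1  2  3  4  4  5  5  6  7  8  9  10
  i=11: 1  2  3  4  5  6  6  7  8  9  10  11
  i=12: 1  2  3  4  5  6  7  8  9  10  11  12

second differences of R give the permutation w = (2, 9, 6, 8, 11, 10, 12, 3, 1, 4, 5, 7).

ℓ(w)=34; the 5 essential cells (i,j,r):

[(2, 8, 1), (5, 10, 4), (7, 5, 1), (7, 7, 2), (8, 1, 0)]


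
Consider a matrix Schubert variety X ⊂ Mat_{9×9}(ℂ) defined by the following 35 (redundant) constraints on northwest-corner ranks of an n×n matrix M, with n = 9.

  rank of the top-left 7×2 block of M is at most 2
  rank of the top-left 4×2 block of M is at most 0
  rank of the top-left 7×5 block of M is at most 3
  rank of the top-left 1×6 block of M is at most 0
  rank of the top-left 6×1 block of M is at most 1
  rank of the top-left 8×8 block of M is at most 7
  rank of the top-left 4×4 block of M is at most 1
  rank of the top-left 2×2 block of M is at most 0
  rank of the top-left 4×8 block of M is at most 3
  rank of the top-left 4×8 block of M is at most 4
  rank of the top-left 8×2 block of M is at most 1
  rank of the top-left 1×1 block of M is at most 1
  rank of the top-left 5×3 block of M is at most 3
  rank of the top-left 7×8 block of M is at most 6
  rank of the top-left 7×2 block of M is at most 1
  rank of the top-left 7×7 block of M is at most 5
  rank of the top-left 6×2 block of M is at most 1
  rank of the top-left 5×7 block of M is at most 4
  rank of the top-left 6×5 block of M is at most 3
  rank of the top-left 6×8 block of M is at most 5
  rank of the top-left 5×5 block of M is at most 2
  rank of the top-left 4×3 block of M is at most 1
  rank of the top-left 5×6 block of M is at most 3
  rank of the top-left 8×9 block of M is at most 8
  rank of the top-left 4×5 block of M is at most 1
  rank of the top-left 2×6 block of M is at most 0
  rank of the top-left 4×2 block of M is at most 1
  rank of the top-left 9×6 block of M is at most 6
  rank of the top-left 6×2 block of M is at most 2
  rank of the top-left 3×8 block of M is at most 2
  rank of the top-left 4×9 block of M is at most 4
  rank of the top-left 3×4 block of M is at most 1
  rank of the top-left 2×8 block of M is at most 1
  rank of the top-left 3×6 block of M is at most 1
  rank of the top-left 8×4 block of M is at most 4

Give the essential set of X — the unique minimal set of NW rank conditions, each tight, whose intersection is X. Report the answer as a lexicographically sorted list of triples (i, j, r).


Recovering R(i,j) via the rank-extension bound from the 35 conditions:

  0  0  0  0  0  0  1  1  1
  0  0  0  0  0  0  1  1  2
  0  0  1  1  1  1  2  2  3
  0  0  1  1  1  2  3  3  4
  1  1  2  2  2  3  4  4  5
  1  1  2  3  3  4  5  5  6
  1  1  2  3  3  4  5  6  7
  1  1  2  3  4  5  6  7  8
  1  2  3  4  5  6  7  8  9

reading off 1-entries of Δ²R: w = (7, 9, 3, 6, 1, 4, 8, 5, 2).

6 SE-corners of the 23-cell Rothe diagram give Ess(w):

[(2, 6, 0), (2, 8, 1), (4, 2, 0), (4, 5, 1), (7, 5, 3), (8, 2, 1)]


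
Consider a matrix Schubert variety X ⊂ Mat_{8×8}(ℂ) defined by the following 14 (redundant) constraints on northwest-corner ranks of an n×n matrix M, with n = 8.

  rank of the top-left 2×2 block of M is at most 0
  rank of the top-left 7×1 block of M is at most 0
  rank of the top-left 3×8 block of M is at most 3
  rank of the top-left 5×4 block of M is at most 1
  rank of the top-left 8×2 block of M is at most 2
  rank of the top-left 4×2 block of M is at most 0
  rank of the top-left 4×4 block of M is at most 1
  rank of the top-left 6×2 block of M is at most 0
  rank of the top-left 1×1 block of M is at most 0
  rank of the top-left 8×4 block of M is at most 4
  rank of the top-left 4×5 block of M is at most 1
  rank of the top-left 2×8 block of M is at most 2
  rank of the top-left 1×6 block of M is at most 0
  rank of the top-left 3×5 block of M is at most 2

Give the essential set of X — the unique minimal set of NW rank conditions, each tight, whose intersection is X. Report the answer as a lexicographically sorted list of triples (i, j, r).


Rank table r_w(8×8) implied by the 14 constraints:

  row 1: 0 0 0 0 0 0 1 1
  row 2: 0 0 1 1 1 1 2 2
  row 3: 0 0 1 1 1 2 3 3
  row 4: 0 0 1 1 1 2 3 4
  row 5: 0 0 1 1 2 3 4 5
  row 6: 0 0 1 2 3 4 5 6
  row 7: 0 1 2 3 4 5 6 7
  row 8: 1 2 3 4 5 6 7 8

so w = (7, 3, 6, 8, 5, 4, 2, 1).

Rothe diagram D(w) (22 cells), 5 SE-corners (essential conditions):

[(1, 6, 0), (4, 5, 1), (5, 4, 1), (6, 2, 0), (7, 1, 0)]


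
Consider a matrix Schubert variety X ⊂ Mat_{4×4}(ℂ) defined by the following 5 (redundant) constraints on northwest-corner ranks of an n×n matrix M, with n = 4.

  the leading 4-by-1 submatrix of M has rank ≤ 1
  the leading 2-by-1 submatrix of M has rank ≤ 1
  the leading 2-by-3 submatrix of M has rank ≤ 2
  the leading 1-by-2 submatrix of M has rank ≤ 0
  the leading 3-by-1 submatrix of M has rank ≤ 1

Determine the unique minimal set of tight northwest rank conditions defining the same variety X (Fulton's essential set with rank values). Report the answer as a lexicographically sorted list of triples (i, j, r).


Rank table r_w(4×4) implied by the 5 constraints:

  0 0 1 1
  1 1 2 2
  1 2 3 3
  1 2 3 4

hence w(1..4) = (3, 1, 2, 4).

1 SE-corner of the 2-cell Rothe diagram gives Ess(w):

[(1, 2, 0)]


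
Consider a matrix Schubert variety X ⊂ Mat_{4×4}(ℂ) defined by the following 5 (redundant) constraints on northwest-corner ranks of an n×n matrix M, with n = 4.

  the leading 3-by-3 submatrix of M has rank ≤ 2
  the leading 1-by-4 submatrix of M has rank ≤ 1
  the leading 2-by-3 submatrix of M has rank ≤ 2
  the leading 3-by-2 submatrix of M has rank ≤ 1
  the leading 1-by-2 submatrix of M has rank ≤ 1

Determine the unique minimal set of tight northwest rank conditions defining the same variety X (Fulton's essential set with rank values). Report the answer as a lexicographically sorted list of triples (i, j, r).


Rank table r_w(4×4) implied by the 5 constraints:

  1 1 1 1
  1 1 2 2
  1 1 2 3
  1 2 3 4

giving w = (1, 3, 4, 2) via Δ²R.

D(w) has 2 cells with 1 SE-corner; essential set:

[(3, 2, 1)]


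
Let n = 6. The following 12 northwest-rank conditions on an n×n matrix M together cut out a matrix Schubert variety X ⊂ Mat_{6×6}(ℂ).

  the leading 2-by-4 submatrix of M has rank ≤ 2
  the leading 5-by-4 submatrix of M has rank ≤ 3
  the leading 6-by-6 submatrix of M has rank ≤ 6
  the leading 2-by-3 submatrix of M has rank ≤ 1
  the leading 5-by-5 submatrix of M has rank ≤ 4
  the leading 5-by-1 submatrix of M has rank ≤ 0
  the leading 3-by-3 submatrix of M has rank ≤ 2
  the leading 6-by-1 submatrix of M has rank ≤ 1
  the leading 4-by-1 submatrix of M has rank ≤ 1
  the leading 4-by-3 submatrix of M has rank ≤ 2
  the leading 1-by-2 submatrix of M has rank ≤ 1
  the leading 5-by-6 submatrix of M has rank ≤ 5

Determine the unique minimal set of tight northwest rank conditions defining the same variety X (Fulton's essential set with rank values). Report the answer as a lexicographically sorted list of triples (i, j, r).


Rank table r_w(6×6) implied by the 12 constraints:

  row 1: 0 | 1 | 1 | 1 | 1 | 1
  row 2: 0 | 1 | 1 | 2 | 2 | 2
  row 3: 0 | 1 | 2 | 3 | 3 | 3
  row 4: 0 | 1 | 2 | 3 | 4 | 4
  row 5: 0 | 1 | 2 | 3 | 4 | 5
  row 6: 1 | 2 | 3 | 4 | 5 | 6

reading off 1-entries of Δ²R: w = (2, 4, 3, 5, 6, 1).

ℓ(w)=6; the 2 essential cells (i,j,r):

[(2, 3, 1), (5, 1, 0)]


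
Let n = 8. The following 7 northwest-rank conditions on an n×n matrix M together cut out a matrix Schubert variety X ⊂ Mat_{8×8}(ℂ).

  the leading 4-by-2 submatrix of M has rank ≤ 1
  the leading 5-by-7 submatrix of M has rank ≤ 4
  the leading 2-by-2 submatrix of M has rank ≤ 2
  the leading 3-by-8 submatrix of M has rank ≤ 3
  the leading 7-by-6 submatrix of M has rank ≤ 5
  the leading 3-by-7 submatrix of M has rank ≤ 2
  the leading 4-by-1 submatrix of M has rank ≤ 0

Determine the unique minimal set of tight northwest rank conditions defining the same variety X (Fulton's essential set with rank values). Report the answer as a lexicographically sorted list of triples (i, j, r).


Rank table r_w(8×8) implied by the 7 constraints:

  R[1]: 0 1 1 1 1 1 1 1
  R[2]: 0 1 2 2 2 2 2 2
  R[3]: 0 1 2 2 2 2 2 3
  R[4]: 0 1 2 3 3 3 3 4
  R[5]: 1 2 3 4 4 4 4 5
  R[6]: 1 2 3 4 5 5 5 6
  R[7]: 1 2 3 4 5 5 6 7
  R[8]: 1 2 3 4 5 6 7 8

giving w = (2, 3, 8, 4, 1, 5, 7, 6) via Δ²R.

|D(w)|=9, |Ess(w)|=3:

[(3, 7, 2), (4, 1, 0), (7, 6, 5)]


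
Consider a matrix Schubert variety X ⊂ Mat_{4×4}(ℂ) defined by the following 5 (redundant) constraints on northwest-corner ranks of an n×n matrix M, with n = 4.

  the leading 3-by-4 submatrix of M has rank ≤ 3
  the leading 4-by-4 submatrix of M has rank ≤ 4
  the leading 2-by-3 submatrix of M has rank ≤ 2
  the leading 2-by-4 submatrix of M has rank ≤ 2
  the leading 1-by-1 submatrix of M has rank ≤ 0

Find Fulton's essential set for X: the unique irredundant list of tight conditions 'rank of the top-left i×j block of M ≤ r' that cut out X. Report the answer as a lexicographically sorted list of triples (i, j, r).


Reconstructing r_w from the 5 given conditions:

  0  1  1  1
  1  2  2  2
  1  2  3  3
  1  2  3  4

the unique w with this rank table is (2, 1, 3, 4).

ℓ(w)=1; the 1 essential cell (i,j,r):

[(1, 1, 0)]


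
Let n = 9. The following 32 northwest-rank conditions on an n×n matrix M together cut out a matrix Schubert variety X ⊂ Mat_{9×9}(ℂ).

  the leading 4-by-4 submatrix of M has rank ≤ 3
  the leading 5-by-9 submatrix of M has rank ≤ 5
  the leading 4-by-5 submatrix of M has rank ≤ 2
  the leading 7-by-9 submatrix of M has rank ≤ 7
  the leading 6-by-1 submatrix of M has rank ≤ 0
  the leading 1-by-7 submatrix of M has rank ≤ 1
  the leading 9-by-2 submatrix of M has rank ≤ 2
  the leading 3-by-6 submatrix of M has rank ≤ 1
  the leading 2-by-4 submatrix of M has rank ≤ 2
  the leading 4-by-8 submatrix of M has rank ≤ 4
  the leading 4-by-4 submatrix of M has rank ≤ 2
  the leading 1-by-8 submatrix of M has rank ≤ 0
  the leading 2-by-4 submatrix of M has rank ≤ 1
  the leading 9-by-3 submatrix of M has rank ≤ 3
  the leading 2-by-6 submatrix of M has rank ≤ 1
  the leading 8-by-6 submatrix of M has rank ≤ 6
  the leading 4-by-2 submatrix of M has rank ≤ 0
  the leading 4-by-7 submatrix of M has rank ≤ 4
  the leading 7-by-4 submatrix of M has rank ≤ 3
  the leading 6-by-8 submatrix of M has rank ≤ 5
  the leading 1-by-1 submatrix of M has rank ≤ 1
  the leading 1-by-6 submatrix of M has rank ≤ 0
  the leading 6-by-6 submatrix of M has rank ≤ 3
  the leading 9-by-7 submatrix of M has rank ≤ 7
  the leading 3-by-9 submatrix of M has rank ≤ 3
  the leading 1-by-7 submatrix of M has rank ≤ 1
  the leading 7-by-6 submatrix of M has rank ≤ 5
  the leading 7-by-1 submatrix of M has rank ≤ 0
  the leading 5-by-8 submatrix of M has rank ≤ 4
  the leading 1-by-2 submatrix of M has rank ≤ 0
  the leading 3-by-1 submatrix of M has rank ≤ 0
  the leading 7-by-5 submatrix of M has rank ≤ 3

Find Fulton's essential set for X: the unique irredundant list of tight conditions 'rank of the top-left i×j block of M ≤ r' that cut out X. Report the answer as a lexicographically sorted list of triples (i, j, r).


Propagating the 32 rank bounds to every northwest block:

  i=1: 0 0 0 0 0 0 0 0 1
  i=2: 0 0 1 1 1 1 1 1 2
  i=3: 0 0 1 1 1 1 2 2 3
  i=4: 0 0 1 2 2 2 3 3 4
  i=5: 0 1 2 3 3 3 4 4 5
  i=6: 0 1 2 3 3 3 4 5 6
  i=7: 0 1 2 3 3 4 5 6 7
  i=8: 1 2 3 4 4 5 6 7 8
  i=9: 1 2 3 4 5 6 7 8 9

the unique w with this rank table is (9, 3, 7, 4, 2, 8, 6, 1, 5).

ℓ(w)=23; the 6 essential cells (i,j,r):

[(1, 8, 0), (3, 6, 1), (4, 2, 0), (6, 6, 3), (7, 1, 0), (7, 5, 3)]


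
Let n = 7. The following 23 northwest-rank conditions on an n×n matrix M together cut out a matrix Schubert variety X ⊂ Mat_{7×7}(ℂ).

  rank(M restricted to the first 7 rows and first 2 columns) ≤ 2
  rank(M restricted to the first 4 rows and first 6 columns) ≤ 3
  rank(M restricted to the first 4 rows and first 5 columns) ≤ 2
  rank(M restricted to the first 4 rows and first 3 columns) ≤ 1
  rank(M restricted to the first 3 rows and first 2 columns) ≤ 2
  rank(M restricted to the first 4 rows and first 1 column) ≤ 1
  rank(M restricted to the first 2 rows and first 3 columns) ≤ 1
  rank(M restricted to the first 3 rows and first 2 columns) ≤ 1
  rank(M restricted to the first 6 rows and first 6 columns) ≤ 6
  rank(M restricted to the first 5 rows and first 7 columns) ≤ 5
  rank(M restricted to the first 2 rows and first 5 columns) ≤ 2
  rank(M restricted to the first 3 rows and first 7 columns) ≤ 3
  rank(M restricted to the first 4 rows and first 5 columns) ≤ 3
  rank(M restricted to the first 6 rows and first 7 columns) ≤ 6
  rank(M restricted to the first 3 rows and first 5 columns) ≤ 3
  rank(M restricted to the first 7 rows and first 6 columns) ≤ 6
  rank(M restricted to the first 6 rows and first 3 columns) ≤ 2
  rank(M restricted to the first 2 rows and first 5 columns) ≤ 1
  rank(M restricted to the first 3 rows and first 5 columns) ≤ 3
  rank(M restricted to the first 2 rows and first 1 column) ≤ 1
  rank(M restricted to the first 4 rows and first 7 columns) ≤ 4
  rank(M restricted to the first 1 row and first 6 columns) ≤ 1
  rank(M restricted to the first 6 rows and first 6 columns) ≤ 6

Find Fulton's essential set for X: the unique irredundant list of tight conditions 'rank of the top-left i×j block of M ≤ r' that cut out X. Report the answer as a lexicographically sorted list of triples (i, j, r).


Reconstructing r_w from the 23 given conditions:

  i=1: 1 1 1 1 1 1 1
  i=2: 1 1 1 1 1 2 2
  i=3: 1 1 1 2 2 3 3
  i=4: 1 1 1 2 2 3 4
  i=5: 1 2 2 3 3 4 5
  i=6: 1 2 2 3 4 5 6
  i=7: 1 2 3 4 5 6 7

the unique w with this rank table is (1, 6, 4, 7, 2, 5, 3).

D(w) has 10 cells with 4 SE-corners; essential set:

[(2, 5, 1), (4, 3, 1), (4, 5, 2), (6, 3, 2)]


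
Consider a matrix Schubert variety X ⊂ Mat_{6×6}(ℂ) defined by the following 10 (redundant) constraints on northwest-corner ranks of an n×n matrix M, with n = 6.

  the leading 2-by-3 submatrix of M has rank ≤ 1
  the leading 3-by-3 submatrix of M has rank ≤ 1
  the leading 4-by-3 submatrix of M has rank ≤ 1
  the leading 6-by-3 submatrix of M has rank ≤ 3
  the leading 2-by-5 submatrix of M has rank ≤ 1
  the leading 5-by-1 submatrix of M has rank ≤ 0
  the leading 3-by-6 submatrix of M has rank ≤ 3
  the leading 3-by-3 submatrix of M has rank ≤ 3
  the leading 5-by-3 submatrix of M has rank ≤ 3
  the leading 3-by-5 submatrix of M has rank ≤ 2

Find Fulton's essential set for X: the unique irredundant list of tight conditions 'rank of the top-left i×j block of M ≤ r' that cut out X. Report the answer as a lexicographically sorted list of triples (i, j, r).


Reconstructing r_w from the 10 given conditions:

  i=1: 0, 1, 1, 1, 1, 1
  i=2: 0, 1, 1, 1, 1, 2
  i=3: 0, 1, 1, 2, 2, 3
  i=4: 0, 1, 1, 2, 3, 4
  i=5: 0, 1, 2, 3, 4, 5
  i=6: 1, 2, 3, 4, 5, 6

second differences of R give the permutation w = (2, 6, 4, 5, 3, 1).

D(w) has 10 cells with 3 SE-corners; essential set:

[(2, 5, 1), (4, 3, 1), (5, 1, 0)]


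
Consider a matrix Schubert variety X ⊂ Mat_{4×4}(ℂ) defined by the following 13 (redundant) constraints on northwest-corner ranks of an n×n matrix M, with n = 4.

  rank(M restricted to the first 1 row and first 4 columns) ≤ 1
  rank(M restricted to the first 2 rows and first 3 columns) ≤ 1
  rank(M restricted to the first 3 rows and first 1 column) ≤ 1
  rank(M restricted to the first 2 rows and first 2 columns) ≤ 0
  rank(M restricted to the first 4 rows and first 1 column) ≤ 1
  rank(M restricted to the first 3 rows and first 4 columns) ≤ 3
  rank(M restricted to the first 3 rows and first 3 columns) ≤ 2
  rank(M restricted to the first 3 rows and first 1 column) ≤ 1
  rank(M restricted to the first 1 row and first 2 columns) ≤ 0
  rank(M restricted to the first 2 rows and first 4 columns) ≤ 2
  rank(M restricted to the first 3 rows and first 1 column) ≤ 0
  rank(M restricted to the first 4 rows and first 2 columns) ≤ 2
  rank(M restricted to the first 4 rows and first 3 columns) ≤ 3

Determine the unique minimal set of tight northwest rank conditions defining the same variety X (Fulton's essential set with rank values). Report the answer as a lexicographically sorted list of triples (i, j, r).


Rank table r_w(4×4) implied by the 13 constraints:

  R[1]: 0 | 0 | 1 | 1
  R[2]: 0 | 0 | 1 | 2
  R[3]: 0 | 1 | 2 | 3
  R[4]: 1 | 2 | 3 | 4

second differences of R give the permutation w = (3, 4, 2, 1).

D(w) has 5 cells with 2 SE-corners; essential set:

[(2, 2, 0), (3, 1, 0)]


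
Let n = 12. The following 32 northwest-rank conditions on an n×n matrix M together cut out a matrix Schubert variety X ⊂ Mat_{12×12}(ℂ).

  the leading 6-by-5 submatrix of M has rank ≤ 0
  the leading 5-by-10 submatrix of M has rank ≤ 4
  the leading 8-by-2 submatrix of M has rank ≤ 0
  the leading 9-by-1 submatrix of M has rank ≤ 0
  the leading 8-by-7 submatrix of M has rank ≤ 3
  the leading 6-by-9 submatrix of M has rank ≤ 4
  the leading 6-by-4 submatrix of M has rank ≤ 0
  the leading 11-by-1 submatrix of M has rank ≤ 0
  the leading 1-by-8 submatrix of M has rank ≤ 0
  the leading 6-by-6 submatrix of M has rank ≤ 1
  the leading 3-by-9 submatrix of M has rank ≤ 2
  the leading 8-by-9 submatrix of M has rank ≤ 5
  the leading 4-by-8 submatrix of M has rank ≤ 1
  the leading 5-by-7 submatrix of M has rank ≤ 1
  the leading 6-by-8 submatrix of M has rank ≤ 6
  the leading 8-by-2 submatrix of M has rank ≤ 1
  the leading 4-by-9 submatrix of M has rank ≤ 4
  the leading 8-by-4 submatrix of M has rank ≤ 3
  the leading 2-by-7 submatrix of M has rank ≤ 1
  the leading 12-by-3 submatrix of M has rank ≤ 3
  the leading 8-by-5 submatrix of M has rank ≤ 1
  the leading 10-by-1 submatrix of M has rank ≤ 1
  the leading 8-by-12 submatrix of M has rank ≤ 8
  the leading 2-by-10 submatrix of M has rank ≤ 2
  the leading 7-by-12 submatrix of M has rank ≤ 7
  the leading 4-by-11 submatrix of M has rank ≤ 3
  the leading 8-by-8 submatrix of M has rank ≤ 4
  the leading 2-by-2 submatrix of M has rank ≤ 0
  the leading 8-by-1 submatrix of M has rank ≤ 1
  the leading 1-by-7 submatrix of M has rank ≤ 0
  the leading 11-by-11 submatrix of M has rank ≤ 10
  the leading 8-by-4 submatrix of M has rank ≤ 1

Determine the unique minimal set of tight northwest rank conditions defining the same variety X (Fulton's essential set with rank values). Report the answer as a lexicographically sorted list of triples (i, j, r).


Propagating the 32 rank bounds to every northwest block:

  i=1: 0 0 0 0 0 0 0 0 1 1 1 1
  i=2: 0 0 0 0 0 1 1 1 2 2 2 2
  i=3: 0 0 0 0 0 1 1 1 2 3 3 3
  i=4: 0 0 0 0 0 1 1 1 2 3 3 4
  i=5: 0 0 0 0 0 1 1 2 3 4 4 5
  i=6: 0 0 0 0 0 1 2 3 4 5 5 6
  i=7: 0 0 1 1 1 2 3 4 5 6 6 7
  i=8: 0 0 1 1 1 2 3 4 5 6 7 8
  i=9: 0 1 2 2 2 3 4 5 6 7 8 9
  i=10: 0 1 2 3 3 4 5 6 7 8 9 10
  i=11: 0 1 2 3 4 5 6 7 8 9 10 11
  i=12: 1 2 3 4 5 6 7 8 9 10 11 12

so w = (9, 6, 10, 12, 8, 7, 3, 11, 2, 4, 5, 1).

Rothe diagram D(w) (48 cells), 8 SE-corners (essential conditions):

[(1, 8, 0), (4, 8, 1), (4, 11, 3), (5, 7, 1), (6, 5, 0), (8, 2, 0), (8, 5, 1), (11, 1, 0)]


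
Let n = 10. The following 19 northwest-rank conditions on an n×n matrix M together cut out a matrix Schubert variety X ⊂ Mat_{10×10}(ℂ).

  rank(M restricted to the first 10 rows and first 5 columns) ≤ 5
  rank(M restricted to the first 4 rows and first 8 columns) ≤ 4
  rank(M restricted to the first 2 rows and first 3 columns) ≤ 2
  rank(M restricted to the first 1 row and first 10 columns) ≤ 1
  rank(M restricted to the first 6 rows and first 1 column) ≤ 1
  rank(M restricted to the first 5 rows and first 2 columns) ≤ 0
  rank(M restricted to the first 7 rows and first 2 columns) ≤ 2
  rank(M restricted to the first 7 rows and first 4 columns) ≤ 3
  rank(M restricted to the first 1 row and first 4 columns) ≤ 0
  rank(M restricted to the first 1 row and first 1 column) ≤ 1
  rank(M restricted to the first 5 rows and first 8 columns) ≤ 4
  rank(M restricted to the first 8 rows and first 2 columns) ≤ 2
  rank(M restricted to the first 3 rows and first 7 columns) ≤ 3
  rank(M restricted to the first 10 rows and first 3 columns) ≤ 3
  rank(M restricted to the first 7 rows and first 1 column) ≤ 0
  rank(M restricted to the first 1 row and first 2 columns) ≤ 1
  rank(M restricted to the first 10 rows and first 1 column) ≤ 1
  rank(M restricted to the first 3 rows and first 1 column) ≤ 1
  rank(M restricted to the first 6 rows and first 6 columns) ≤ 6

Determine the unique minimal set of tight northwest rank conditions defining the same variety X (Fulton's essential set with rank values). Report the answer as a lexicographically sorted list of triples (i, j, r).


Propagating the 19 rank bounds to every northwest block:

  R[1]: 0, 0, 0, 0, 1, 1, 1, 1, 1, 1
  R[2]: 0, 0, 1, 1, 2, 2, 2, 2, 2, 2
  R[3]: 0, 0, 1, 2, 3, 3, 3, 3, 3, 3
  R[4]: 0, 0, 1, 2, 3, 4, 4, 4, 4, 4
  R[5]: 0, 0, 1, 2, 3, 4, 4, 4, 5, 5
  R[6]: 0, 1, 2, 3, 4, 5, 5, 5, 6, 6
  R[7]: 0, 1, 2, 3, 4, 5, 6, 6, 7, 7
  R[8]: 1, 2, 3, 4, 5, 6, 7, 7, 8, 8
  R[9]: 1, 2, 3, 4, 5, 6, 7, 8, 9, 9
  R[10]: 1, 2, 3, 4, 5, 6, 7, 8, 9, 10

giving w = (5, 3, 4, 6, 9, 2, 7, 1, 8, 10) via Δ²R.

4 SE-corners of the 16-cell Rothe diagram give Ess(w):

[(1, 4, 0), (5, 2, 0), (5, 8, 4), (7, 1, 0)]


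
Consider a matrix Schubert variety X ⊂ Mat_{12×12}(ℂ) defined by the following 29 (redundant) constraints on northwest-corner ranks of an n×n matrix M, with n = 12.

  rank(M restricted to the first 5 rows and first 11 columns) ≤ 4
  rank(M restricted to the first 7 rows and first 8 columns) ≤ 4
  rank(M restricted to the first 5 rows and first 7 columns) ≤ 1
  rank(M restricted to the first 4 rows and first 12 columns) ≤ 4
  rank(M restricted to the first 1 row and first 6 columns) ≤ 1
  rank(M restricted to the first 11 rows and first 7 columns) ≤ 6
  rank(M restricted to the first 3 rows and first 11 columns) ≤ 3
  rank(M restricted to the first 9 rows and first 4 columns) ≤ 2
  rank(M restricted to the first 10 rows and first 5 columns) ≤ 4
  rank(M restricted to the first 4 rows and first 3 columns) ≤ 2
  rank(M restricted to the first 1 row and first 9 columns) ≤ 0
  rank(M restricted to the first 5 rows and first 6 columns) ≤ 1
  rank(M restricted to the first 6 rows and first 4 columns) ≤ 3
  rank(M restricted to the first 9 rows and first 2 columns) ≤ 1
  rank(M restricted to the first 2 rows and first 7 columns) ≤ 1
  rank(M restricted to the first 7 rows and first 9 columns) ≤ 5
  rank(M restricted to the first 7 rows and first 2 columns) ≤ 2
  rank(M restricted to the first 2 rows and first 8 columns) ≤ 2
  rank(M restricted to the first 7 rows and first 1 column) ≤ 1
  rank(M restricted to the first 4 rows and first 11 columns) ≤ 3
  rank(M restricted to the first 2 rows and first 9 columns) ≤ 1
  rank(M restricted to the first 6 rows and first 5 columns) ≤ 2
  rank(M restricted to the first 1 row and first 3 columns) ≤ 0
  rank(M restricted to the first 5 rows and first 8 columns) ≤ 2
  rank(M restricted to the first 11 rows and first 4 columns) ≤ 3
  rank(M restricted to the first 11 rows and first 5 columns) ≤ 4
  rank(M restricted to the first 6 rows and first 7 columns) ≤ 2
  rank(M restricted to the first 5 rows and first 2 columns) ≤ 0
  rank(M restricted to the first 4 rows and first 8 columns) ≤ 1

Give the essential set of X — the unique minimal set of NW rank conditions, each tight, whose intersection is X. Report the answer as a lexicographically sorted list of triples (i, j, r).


Rank table r_w(12×12) implied by the 29 constraints:

  R[1]: 0 0 0 0 0 0 0 0 0 1 1 1
  R[2]: 0 0 1 1 1 1 1 1 1 2 2 2
  R[3]: 0 0 1 1 1 1 1 1 2 3 3 3
  R[4]: 0 0 1 1 1 1 1 1 2 3 3 4
  R[5]: 0 0 1 1 1 1 1 2 3 4 4 5
  R[6]: 1 1 2 2 2 2 2 3 4 5 5 6
  R[7]: 1 1 2 2 3 3 3 4 5 6 6 7
  R[8]: 1 1 2 2 3 4 4 5 6 7 7 8
  R[9]: 1 1 2 2 3 4 5 6 7 8 8 9
  R[10]: 1 2 3 3 4 5 6 7 8 9 9 10
  R[11]: 1 2 3 3 4 5 6 7 8 9 10 11
  R[12]: 1 2 3 4 5 6 7 8 9 10 11 12

reading off 1-entries of Δ²R: w = (10, 3, 9, 12, 8, 1, 5, 6, 7, 2, 11, 4).

ℓ(w)=39; the 8 essential cells (i,j,r):

[(1, 9, 0), (4, 8, 1), (4, 11, 3), (5, 2, 0), (5, 7, 1), (9, 2, 1), (9, 4, 2), (11, 4, 3)]


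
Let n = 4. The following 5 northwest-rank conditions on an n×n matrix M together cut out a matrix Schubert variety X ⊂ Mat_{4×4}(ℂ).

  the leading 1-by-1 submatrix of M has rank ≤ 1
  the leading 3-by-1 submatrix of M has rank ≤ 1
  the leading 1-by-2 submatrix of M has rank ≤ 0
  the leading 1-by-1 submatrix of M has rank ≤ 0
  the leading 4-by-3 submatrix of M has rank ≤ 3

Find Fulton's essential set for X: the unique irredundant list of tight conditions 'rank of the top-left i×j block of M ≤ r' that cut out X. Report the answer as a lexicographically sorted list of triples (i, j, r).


The tightest implied rank at each (i,j), from the 5 conditions:

  R[1]: 0 | 0 | 1 | 1
  R[2]: 1 | 1 | 2 | 2
  R[3]: 1 | 2 | 3 | 3
  R[4]: 1 | 2 | 3 | 4

hence w(1..4) = (3, 1, 2, 4).

|D(w)|=2, |Ess(w)|=1:

[(1, 2, 0)]


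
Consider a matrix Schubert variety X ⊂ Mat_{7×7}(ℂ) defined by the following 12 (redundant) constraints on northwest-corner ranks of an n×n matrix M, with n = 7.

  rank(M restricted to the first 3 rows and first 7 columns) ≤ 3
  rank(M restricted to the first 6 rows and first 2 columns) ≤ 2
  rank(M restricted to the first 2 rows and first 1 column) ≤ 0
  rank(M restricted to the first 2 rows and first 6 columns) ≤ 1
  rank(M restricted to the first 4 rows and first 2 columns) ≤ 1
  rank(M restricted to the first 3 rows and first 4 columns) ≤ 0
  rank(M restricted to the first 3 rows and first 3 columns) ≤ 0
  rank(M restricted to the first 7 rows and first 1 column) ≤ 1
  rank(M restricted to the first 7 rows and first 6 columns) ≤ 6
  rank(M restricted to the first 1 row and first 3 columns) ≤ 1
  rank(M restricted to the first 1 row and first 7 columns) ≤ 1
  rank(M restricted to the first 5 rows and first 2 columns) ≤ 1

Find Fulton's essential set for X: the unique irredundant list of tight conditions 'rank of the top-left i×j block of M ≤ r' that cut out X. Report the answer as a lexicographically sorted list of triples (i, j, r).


Recovering R(i,j) via the rank-extension bound from the 12 conditions:

  0 0 0 0 1 1 1
  0 0 0 0 1 1 2
  0 0 0 0 1 2 3
  1 1 1 1 2 3 4
  1 1 2 2 3 4 5
  1 2 3 3 4 5 6
  1 2 3 4 5 6 7

the unique w with this rank table is (5, 7, 6, 1, 3, 2, 4).

Fulton essential set (3 of the 14 Rothe cells):

[(2, 6, 1), (3, 4, 0), (5, 2, 1)]


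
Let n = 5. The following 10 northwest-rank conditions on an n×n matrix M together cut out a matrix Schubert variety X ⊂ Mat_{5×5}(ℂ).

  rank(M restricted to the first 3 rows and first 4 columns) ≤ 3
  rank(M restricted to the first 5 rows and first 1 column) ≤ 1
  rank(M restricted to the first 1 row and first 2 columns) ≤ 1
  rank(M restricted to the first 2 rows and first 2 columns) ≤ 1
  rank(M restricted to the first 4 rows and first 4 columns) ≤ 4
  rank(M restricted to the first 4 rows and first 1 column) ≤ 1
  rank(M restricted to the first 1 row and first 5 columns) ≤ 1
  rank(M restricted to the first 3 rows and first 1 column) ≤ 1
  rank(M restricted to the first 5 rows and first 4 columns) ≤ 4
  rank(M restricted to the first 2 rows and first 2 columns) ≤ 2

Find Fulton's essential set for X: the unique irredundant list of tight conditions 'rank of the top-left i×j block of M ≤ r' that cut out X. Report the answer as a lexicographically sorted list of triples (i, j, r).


Computing R[i][j] = min implied NW-rank bound (n=5, 10 conditions):

  i=1: 1, 1, 1, 1, 1
  i=2: 1, 1, 2, 2, 2
  i=3: 1, 2, 3, 3, 3
  i=4: 1, 2, 3, 4, 4
  i=5: 1, 2, 3, 4, 5

hence w(1..5) = (1, 3, 2, 4, 5).

Rothe diagram D(w) (1 cell), 1 SE-corner (essential condition):

[(2, 2, 1)]


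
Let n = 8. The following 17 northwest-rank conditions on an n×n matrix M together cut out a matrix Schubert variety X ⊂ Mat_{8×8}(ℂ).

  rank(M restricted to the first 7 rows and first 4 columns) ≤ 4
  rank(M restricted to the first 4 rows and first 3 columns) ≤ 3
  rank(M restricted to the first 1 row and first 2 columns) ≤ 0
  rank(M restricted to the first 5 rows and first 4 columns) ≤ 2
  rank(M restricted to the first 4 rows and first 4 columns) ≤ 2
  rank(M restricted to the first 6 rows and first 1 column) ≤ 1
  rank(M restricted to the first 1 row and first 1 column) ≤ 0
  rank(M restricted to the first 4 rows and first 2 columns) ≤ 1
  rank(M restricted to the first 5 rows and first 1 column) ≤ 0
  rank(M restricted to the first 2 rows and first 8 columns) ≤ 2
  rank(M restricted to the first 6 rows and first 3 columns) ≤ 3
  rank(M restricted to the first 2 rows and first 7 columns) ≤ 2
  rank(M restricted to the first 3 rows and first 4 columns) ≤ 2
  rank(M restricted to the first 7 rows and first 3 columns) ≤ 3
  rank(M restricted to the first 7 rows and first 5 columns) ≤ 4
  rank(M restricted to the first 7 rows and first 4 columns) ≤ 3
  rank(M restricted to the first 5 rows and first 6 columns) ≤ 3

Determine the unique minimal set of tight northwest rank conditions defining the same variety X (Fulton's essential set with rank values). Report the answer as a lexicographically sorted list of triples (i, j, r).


Reconstructing r_w from the 17 given conditions:

  0  0  1  1  1  1  1  1
  0  1  2  2  2  2  2  2
  0  1  2  2  3  3  3  3
  0  1  2  2  3  3  4  4
  0  1  2  2  3  3  4  5
  1  2  3  3  4  4  5  6
  1  2  3  3  4  5  6  7
  1  2  3  4  5  6  7  8

hence w(1..8) = (3, 2, 5, 7, 8, 1, 6, 4).

D(w) has 12 cells with 5 SE-corners; essential set:

[(1, 2, 0), (5, 1, 0), (5, 4, 2), (5, 6, 3), (7, 4, 3)]
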